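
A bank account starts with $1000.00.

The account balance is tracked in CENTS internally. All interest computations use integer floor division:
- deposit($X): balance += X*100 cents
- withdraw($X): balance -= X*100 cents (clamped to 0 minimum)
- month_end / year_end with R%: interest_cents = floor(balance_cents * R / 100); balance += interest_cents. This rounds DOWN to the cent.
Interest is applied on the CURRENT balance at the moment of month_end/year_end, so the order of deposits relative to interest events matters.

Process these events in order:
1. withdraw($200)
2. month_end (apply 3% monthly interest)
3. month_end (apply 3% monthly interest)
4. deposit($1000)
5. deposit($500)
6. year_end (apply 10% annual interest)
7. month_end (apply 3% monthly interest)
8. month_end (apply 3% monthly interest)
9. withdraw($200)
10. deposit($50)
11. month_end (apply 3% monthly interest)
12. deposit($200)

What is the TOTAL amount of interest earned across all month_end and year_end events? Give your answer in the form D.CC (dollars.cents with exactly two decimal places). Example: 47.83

Answer: 518.64

Derivation:
After 1 (withdraw($200)): balance=$800.00 total_interest=$0.00
After 2 (month_end (apply 3% monthly interest)): balance=$824.00 total_interest=$24.00
After 3 (month_end (apply 3% monthly interest)): balance=$848.72 total_interest=$48.72
After 4 (deposit($1000)): balance=$1848.72 total_interest=$48.72
After 5 (deposit($500)): balance=$2348.72 total_interest=$48.72
After 6 (year_end (apply 10% annual interest)): balance=$2583.59 total_interest=$283.59
After 7 (month_end (apply 3% monthly interest)): balance=$2661.09 total_interest=$361.09
After 8 (month_end (apply 3% monthly interest)): balance=$2740.92 total_interest=$440.92
After 9 (withdraw($200)): balance=$2540.92 total_interest=$440.92
After 10 (deposit($50)): balance=$2590.92 total_interest=$440.92
After 11 (month_end (apply 3% monthly interest)): balance=$2668.64 total_interest=$518.64
After 12 (deposit($200)): balance=$2868.64 total_interest=$518.64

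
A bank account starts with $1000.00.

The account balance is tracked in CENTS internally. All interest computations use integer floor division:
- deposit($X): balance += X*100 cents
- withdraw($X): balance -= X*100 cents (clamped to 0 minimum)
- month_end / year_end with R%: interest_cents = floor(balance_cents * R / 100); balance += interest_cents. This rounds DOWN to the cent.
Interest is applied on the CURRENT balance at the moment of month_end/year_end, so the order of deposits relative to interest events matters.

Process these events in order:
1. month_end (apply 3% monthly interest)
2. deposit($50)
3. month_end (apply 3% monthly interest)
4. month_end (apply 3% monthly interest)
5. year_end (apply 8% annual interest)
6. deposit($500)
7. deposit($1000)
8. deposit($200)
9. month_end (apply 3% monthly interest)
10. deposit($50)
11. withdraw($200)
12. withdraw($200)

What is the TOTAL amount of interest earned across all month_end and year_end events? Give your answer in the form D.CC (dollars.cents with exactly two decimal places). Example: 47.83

After 1 (month_end (apply 3% monthly interest)): balance=$1030.00 total_interest=$30.00
After 2 (deposit($50)): balance=$1080.00 total_interest=$30.00
After 3 (month_end (apply 3% monthly interest)): balance=$1112.40 total_interest=$62.40
After 4 (month_end (apply 3% monthly interest)): balance=$1145.77 total_interest=$95.77
After 5 (year_end (apply 8% annual interest)): balance=$1237.43 total_interest=$187.43
After 6 (deposit($500)): balance=$1737.43 total_interest=$187.43
After 7 (deposit($1000)): balance=$2737.43 total_interest=$187.43
After 8 (deposit($200)): balance=$2937.43 total_interest=$187.43
After 9 (month_end (apply 3% monthly interest)): balance=$3025.55 total_interest=$275.55
After 10 (deposit($50)): balance=$3075.55 total_interest=$275.55
After 11 (withdraw($200)): balance=$2875.55 total_interest=$275.55
After 12 (withdraw($200)): balance=$2675.55 total_interest=$275.55

Answer: 275.55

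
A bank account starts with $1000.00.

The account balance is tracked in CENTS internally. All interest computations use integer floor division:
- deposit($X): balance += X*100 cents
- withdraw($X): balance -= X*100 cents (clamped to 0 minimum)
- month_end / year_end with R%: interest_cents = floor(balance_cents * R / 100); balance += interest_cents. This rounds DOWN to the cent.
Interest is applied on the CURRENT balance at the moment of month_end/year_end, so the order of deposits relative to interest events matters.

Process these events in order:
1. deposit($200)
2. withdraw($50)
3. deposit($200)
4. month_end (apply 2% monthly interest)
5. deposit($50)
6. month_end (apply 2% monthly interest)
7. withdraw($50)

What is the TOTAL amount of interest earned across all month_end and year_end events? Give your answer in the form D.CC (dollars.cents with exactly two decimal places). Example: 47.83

After 1 (deposit($200)): balance=$1200.00 total_interest=$0.00
After 2 (withdraw($50)): balance=$1150.00 total_interest=$0.00
After 3 (deposit($200)): balance=$1350.00 total_interest=$0.00
After 4 (month_end (apply 2% monthly interest)): balance=$1377.00 total_interest=$27.00
After 5 (deposit($50)): balance=$1427.00 total_interest=$27.00
After 6 (month_end (apply 2% monthly interest)): balance=$1455.54 total_interest=$55.54
After 7 (withdraw($50)): balance=$1405.54 total_interest=$55.54

Answer: 55.54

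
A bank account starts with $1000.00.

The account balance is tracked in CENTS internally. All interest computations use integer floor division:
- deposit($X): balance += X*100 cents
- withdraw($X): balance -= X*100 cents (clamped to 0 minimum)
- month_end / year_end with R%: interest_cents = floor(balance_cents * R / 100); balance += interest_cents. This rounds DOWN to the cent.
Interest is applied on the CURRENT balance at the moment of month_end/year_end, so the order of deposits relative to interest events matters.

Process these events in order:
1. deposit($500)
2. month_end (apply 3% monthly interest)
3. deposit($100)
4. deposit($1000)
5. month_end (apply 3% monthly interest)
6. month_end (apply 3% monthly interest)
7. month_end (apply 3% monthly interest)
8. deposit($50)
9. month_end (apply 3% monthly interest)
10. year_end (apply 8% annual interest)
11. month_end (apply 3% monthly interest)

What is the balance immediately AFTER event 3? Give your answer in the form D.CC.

After 1 (deposit($500)): balance=$1500.00 total_interest=$0.00
After 2 (month_end (apply 3% monthly interest)): balance=$1545.00 total_interest=$45.00
After 3 (deposit($100)): balance=$1645.00 total_interest=$45.00

Answer: 1645.00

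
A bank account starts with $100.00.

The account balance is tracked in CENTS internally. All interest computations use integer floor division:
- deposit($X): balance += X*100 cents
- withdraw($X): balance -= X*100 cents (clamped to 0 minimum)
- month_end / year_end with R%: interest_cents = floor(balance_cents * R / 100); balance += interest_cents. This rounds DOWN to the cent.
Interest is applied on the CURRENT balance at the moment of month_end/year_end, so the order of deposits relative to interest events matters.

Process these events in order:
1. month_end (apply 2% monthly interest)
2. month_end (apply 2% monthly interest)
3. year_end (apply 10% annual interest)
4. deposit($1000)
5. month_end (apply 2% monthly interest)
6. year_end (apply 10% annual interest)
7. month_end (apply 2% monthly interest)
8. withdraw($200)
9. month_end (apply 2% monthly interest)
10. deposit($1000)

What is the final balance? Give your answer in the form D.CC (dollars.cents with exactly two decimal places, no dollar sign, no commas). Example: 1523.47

After 1 (month_end (apply 2% monthly interest)): balance=$102.00 total_interest=$2.00
After 2 (month_end (apply 2% monthly interest)): balance=$104.04 total_interest=$4.04
After 3 (year_end (apply 10% annual interest)): balance=$114.44 total_interest=$14.44
After 4 (deposit($1000)): balance=$1114.44 total_interest=$14.44
After 5 (month_end (apply 2% monthly interest)): balance=$1136.72 total_interest=$36.72
After 6 (year_end (apply 10% annual interest)): balance=$1250.39 total_interest=$150.39
After 7 (month_end (apply 2% monthly interest)): balance=$1275.39 total_interest=$175.39
After 8 (withdraw($200)): balance=$1075.39 total_interest=$175.39
After 9 (month_end (apply 2% monthly interest)): balance=$1096.89 total_interest=$196.89
After 10 (deposit($1000)): balance=$2096.89 total_interest=$196.89

Answer: 2096.89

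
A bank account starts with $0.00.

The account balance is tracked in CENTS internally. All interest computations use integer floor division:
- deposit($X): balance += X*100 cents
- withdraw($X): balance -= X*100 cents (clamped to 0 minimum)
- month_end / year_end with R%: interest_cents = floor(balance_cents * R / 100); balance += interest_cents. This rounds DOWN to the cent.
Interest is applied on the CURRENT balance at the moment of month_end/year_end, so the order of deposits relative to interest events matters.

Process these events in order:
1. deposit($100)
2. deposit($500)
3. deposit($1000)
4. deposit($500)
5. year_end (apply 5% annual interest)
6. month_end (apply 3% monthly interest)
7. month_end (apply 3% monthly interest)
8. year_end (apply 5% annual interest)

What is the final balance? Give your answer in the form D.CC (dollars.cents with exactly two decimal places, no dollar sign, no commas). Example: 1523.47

After 1 (deposit($100)): balance=$100.00 total_interest=$0.00
After 2 (deposit($500)): balance=$600.00 total_interest=$0.00
After 3 (deposit($1000)): balance=$1600.00 total_interest=$0.00
After 4 (deposit($500)): balance=$2100.00 total_interest=$0.00
After 5 (year_end (apply 5% annual interest)): balance=$2205.00 total_interest=$105.00
After 6 (month_end (apply 3% monthly interest)): balance=$2271.15 total_interest=$171.15
After 7 (month_end (apply 3% monthly interest)): balance=$2339.28 total_interest=$239.28
After 8 (year_end (apply 5% annual interest)): balance=$2456.24 total_interest=$356.24

Answer: 2456.24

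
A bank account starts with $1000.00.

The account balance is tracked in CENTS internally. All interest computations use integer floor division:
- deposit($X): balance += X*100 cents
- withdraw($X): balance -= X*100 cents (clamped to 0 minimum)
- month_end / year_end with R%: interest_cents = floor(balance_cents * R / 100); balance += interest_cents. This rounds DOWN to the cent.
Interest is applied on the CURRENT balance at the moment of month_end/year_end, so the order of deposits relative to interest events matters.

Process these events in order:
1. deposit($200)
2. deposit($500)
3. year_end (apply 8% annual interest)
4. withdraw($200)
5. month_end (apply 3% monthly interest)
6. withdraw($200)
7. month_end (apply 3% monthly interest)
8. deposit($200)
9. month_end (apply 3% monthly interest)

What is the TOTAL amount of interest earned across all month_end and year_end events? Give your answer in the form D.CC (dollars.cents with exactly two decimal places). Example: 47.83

After 1 (deposit($200)): balance=$1200.00 total_interest=$0.00
After 2 (deposit($500)): balance=$1700.00 total_interest=$0.00
After 3 (year_end (apply 8% annual interest)): balance=$1836.00 total_interest=$136.00
After 4 (withdraw($200)): balance=$1636.00 total_interest=$136.00
After 5 (month_end (apply 3% monthly interest)): balance=$1685.08 total_interest=$185.08
After 6 (withdraw($200)): balance=$1485.08 total_interest=$185.08
After 7 (month_end (apply 3% monthly interest)): balance=$1529.63 total_interest=$229.63
After 8 (deposit($200)): balance=$1729.63 total_interest=$229.63
After 9 (month_end (apply 3% monthly interest)): balance=$1781.51 total_interest=$281.51

Answer: 281.51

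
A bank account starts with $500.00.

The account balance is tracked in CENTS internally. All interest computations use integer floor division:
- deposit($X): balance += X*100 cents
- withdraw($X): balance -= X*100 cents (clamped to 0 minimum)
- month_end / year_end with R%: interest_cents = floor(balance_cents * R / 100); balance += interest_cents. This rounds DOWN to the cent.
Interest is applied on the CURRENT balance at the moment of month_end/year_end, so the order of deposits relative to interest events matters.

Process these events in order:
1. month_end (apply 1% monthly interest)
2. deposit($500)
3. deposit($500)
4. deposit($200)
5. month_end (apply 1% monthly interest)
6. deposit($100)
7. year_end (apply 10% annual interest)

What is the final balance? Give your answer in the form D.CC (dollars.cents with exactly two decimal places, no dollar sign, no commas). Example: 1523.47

After 1 (month_end (apply 1% monthly interest)): balance=$505.00 total_interest=$5.00
After 2 (deposit($500)): balance=$1005.00 total_interest=$5.00
After 3 (deposit($500)): balance=$1505.00 total_interest=$5.00
After 4 (deposit($200)): balance=$1705.00 total_interest=$5.00
After 5 (month_end (apply 1% monthly interest)): balance=$1722.05 total_interest=$22.05
After 6 (deposit($100)): balance=$1822.05 total_interest=$22.05
After 7 (year_end (apply 10% annual interest)): balance=$2004.25 total_interest=$204.25

Answer: 2004.25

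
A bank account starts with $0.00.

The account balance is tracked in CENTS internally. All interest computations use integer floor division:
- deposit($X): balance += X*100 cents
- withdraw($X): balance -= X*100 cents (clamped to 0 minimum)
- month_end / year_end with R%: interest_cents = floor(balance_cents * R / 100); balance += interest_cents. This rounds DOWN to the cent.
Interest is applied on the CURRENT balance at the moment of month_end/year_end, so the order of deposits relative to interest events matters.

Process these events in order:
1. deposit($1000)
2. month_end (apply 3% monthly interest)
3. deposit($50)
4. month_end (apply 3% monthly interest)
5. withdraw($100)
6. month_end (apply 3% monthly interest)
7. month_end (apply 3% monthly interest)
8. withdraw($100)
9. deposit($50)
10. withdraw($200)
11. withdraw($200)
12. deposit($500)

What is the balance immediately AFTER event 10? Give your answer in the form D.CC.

After 1 (deposit($1000)): balance=$1000.00 total_interest=$0.00
After 2 (month_end (apply 3% monthly interest)): balance=$1030.00 total_interest=$30.00
After 3 (deposit($50)): balance=$1080.00 total_interest=$30.00
After 4 (month_end (apply 3% monthly interest)): balance=$1112.40 total_interest=$62.40
After 5 (withdraw($100)): balance=$1012.40 total_interest=$62.40
After 6 (month_end (apply 3% monthly interest)): balance=$1042.77 total_interest=$92.77
After 7 (month_end (apply 3% monthly interest)): balance=$1074.05 total_interest=$124.05
After 8 (withdraw($100)): balance=$974.05 total_interest=$124.05
After 9 (deposit($50)): balance=$1024.05 total_interest=$124.05
After 10 (withdraw($200)): balance=$824.05 total_interest=$124.05

Answer: 824.05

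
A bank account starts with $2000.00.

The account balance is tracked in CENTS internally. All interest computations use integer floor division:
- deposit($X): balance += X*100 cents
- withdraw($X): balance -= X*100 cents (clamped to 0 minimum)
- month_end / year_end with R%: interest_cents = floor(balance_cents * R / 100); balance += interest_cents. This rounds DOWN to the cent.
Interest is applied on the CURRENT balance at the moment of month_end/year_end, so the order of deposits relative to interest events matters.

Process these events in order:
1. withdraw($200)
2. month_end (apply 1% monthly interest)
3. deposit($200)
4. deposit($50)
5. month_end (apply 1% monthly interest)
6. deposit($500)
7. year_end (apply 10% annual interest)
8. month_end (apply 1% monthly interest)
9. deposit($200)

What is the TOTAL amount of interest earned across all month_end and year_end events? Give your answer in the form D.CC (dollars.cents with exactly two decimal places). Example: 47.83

After 1 (withdraw($200)): balance=$1800.00 total_interest=$0.00
After 2 (month_end (apply 1% monthly interest)): balance=$1818.00 total_interest=$18.00
After 3 (deposit($200)): balance=$2018.00 total_interest=$18.00
After 4 (deposit($50)): balance=$2068.00 total_interest=$18.00
After 5 (month_end (apply 1% monthly interest)): balance=$2088.68 total_interest=$38.68
After 6 (deposit($500)): balance=$2588.68 total_interest=$38.68
After 7 (year_end (apply 10% annual interest)): balance=$2847.54 total_interest=$297.54
After 8 (month_end (apply 1% monthly interest)): balance=$2876.01 total_interest=$326.01
After 9 (deposit($200)): balance=$3076.01 total_interest=$326.01

Answer: 326.01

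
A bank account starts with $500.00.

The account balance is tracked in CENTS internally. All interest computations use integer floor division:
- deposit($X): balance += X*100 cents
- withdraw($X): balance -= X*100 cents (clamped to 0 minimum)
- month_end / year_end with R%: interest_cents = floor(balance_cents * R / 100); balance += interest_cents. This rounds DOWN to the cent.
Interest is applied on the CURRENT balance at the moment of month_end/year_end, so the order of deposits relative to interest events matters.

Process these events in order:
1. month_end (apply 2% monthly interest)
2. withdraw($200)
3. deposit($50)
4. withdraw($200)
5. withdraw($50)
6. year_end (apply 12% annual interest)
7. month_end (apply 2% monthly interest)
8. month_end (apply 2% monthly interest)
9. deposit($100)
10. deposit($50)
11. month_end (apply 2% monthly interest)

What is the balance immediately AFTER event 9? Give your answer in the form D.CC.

Answer: 228.17

Derivation:
After 1 (month_end (apply 2% monthly interest)): balance=$510.00 total_interest=$10.00
After 2 (withdraw($200)): balance=$310.00 total_interest=$10.00
After 3 (deposit($50)): balance=$360.00 total_interest=$10.00
After 4 (withdraw($200)): balance=$160.00 total_interest=$10.00
After 5 (withdraw($50)): balance=$110.00 total_interest=$10.00
After 6 (year_end (apply 12% annual interest)): balance=$123.20 total_interest=$23.20
After 7 (month_end (apply 2% monthly interest)): balance=$125.66 total_interest=$25.66
After 8 (month_end (apply 2% monthly interest)): balance=$128.17 total_interest=$28.17
After 9 (deposit($100)): balance=$228.17 total_interest=$28.17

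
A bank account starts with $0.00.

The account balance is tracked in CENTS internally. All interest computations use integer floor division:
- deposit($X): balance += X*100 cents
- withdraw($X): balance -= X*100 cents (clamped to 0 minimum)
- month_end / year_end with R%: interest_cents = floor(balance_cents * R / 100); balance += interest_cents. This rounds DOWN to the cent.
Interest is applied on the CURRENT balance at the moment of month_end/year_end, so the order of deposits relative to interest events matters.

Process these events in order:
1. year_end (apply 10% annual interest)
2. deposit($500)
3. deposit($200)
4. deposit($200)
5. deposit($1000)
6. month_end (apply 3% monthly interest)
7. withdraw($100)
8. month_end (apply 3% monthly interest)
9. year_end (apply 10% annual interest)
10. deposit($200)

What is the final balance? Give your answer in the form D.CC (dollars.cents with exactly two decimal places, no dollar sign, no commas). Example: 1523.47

Answer: 2303.98

Derivation:
After 1 (year_end (apply 10% annual interest)): balance=$0.00 total_interest=$0.00
After 2 (deposit($500)): balance=$500.00 total_interest=$0.00
After 3 (deposit($200)): balance=$700.00 total_interest=$0.00
After 4 (deposit($200)): balance=$900.00 total_interest=$0.00
After 5 (deposit($1000)): balance=$1900.00 total_interest=$0.00
After 6 (month_end (apply 3% monthly interest)): balance=$1957.00 total_interest=$57.00
After 7 (withdraw($100)): balance=$1857.00 total_interest=$57.00
After 8 (month_end (apply 3% monthly interest)): balance=$1912.71 total_interest=$112.71
After 9 (year_end (apply 10% annual interest)): balance=$2103.98 total_interest=$303.98
After 10 (deposit($200)): balance=$2303.98 total_interest=$303.98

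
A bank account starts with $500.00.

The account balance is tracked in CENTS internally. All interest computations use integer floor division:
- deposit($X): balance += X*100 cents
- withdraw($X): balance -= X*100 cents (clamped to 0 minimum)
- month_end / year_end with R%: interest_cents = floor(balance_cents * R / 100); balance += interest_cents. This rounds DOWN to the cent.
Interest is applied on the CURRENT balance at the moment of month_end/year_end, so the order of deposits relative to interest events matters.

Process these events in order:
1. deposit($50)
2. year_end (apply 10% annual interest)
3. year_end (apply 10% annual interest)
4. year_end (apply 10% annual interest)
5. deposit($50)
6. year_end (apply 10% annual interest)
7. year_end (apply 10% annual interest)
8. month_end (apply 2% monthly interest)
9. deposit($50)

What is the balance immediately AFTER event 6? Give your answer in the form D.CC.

Answer: 860.25

Derivation:
After 1 (deposit($50)): balance=$550.00 total_interest=$0.00
After 2 (year_end (apply 10% annual interest)): balance=$605.00 total_interest=$55.00
After 3 (year_end (apply 10% annual interest)): balance=$665.50 total_interest=$115.50
After 4 (year_end (apply 10% annual interest)): balance=$732.05 total_interest=$182.05
After 5 (deposit($50)): balance=$782.05 total_interest=$182.05
After 6 (year_end (apply 10% annual interest)): balance=$860.25 total_interest=$260.25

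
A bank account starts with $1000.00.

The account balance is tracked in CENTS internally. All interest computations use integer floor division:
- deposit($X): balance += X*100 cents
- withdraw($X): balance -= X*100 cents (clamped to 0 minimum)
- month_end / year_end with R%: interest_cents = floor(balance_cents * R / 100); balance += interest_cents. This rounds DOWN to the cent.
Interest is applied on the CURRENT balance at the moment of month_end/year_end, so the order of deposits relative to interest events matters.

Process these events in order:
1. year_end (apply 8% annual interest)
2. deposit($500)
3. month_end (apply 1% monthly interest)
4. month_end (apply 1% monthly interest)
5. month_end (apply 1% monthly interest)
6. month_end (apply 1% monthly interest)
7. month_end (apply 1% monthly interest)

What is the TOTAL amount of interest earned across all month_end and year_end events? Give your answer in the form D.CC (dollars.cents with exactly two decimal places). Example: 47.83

Answer: 160.57

Derivation:
After 1 (year_end (apply 8% annual interest)): balance=$1080.00 total_interest=$80.00
After 2 (deposit($500)): balance=$1580.00 total_interest=$80.00
After 3 (month_end (apply 1% monthly interest)): balance=$1595.80 total_interest=$95.80
After 4 (month_end (apply 1% monthly interest)): balance=$1611.75 total_interest=$111.75
After 5 (month_end (apply 1% monthly interest)): balance=$1627.86 total_interest=$127.86
After 6 (month_end (apply 1% monthly interest)): balance=$1644.13 total_interest=$144.13
After 7 (month_end (apply 1% monthly interest)): balance=$1660.57 total_interest=$160.57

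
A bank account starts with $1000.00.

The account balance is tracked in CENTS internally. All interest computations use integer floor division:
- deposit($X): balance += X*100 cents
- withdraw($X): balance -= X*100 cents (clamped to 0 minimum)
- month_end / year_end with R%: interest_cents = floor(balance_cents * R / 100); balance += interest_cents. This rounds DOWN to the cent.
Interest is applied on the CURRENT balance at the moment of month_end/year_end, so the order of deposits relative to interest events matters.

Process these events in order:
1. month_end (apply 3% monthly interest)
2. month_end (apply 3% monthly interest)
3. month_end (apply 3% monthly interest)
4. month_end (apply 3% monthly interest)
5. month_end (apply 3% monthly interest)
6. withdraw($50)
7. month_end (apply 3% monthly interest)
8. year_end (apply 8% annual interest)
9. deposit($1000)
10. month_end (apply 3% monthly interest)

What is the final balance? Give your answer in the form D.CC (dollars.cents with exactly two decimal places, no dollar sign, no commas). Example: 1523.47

After 1 (month_end (apply 3% monthly interest)): balance=$1030.00 total_interest=$30.00
After 2 (month_end (apply 3% monthly interest)): balance=$1060.90 total_interest=$60.90
After 3 (month_end (apply 3% monthly interest)): balance=$1092.72 total_interest=$92.72
After 4 (month_end (apply 3% monthly interest)): balance=$1125.50 total_interest=$125.50
After 5 (month_end (apply 3% monthly interest)): balance=$1159.26 total_interest=$159.26
After 6 (withdraw($50)): balance=$1109.26 total_interest=$159.26
After 7 (month_end (apply 3% monthly interest)): balance=$1142.53 total_interest=$192.53
After 8 (year_end (apply 8% annual interest)): balance=$1233.93 total_interest=$283.93
After 9 (deposit($1000)): balance=$2233.93 total_interest=$283.93
After 10 (month_end (apply 3% monthly interest)): balance=$2300.94 total_interest=$350.94

Answer: 2300.94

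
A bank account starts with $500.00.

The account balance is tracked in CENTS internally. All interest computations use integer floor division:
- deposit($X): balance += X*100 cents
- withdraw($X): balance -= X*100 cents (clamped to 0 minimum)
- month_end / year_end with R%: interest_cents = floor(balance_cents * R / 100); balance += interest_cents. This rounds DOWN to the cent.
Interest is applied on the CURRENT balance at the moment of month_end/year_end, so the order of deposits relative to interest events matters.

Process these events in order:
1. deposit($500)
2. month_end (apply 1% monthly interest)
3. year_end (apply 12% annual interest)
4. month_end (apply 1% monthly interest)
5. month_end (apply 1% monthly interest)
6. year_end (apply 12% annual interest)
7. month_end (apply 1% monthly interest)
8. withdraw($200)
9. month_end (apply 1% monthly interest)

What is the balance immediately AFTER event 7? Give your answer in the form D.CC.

Answer: 1305.32

Derivation:
After 1 (deposit($500)): balance=$1000.00 total_interest=$0.00
After 2 (month_end (apply 1% monthly interest)): balance=$1010.00 total_interest=$10.00
After 3 (year_end (apply 12% annual interest)): balance=$1131.20 total_interest=$131.20
After 4 (month_end (apply 1% monthly interest)): balance=$1142.51 total_interest=$142.51
After 5 (month_end (apply 1% monthly interest)): balance=$1153.93 total_interest=$153.93
After 6 (year_end (apply 12% annual interest)): balance=$1292.40 total_interest=$292.40
After 7 (month_end (apply 1% monthly interest)): balance=$1305.32 total_interest=$305.32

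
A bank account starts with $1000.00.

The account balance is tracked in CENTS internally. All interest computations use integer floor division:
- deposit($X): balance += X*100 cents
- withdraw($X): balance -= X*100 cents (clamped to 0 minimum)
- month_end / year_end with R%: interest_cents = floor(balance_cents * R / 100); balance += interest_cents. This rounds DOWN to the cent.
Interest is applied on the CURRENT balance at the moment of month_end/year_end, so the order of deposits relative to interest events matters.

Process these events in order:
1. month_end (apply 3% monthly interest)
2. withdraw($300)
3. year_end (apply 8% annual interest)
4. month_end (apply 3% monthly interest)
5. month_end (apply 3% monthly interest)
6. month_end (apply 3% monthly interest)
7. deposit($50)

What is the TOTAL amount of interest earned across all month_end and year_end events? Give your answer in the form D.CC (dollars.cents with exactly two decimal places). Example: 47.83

Answer: 161.50

Derivation:
After 1 (month_end (apply 3% monthly interest)): balance=$1030.00 total_interest=$30.00
After 2 (withdraw($300)): balance=$730.00 total_interest=$30.00
After 3 (year_end (apply 8% annual interest)): balance=$788.40 total_interest=$88.40
After 4 (month_end (apply 3% monthly interest)): balance=$812.05 total_interest=$112.05
After 5 (month_end (apply 3% monthly interest)): balance=$836.41 total_interest=$136.41
After 6 (month_end (apply 3% monthly interest)): balance=$861.50 total_interest=$161.50
After 7 (deposit($50)): balance=$911.50 total_interest=$161.50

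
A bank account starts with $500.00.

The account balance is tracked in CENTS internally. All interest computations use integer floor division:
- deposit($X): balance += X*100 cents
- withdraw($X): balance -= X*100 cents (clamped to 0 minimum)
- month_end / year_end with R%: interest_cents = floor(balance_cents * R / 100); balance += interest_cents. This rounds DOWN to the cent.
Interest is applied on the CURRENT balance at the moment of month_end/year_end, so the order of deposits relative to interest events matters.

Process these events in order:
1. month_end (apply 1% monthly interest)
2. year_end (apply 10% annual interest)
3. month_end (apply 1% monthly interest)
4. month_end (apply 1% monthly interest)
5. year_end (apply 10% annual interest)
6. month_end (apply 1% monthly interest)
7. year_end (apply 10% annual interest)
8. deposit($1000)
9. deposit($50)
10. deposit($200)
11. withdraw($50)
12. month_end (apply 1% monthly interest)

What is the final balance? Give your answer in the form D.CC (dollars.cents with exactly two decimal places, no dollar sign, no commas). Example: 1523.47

Answer: 1911.42

Derivation:
After 1 (month_end (apply 1% monthly interest)): balance=$505.00 total_interest=$5.00
After 2 (year_end (apply 10% annual interest)): balance=$555.50 total_interest=$55.50
After 3 (month_end (apply 1% monthly interest)): balance=$561.05 total_interest=$61.05
After 4 (month_end (apply 1% monthly interest)): balance=$566.66 total_interest=$66.66
After 5 (year_end (apply 10% annual interest)): balance=$623.32 total_interest=$123.32
After 6 (month_end (apply 1% monthly interest)): balance=$629.55 total_interest=$129.55
After 7 (year_end (apply 10% annual interest)): balance=$692.50 total_interest=$192.50
After 8 (deposit($1000)): balance=$1692.50 total_interest=$192.50
After 9 (deposit($50)): balance=$1742.50 total_interest=$192.50
After 10 (deposit($200)): balance=$1942.50 total_interest=$192.50
After 11 (withdraw($50)): balance=$1892.50 total_interest=$192.50
After 12 (month_end (apply 1% monthly interest)): balance=$1911.42 total_interest=$211.42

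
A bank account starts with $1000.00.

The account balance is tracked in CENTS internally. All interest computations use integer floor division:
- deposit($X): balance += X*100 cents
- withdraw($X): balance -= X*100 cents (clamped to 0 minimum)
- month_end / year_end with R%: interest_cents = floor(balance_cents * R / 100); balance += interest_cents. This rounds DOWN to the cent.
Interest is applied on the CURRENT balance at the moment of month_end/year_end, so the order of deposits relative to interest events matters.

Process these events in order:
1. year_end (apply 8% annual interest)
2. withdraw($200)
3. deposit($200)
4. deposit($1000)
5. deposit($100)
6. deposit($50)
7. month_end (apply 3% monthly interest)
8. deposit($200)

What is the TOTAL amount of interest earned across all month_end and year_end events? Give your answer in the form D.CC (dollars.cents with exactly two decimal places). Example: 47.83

After 1 (year_end (apply 8% annual interest)): balance=$1080.00 total_interest=$80.00
After 2 (withdraw($200)): balance=$880.00 total_interest=$80.00
After 3 (deposit($200)): balance=$1080.00 total_interest=$80.00
After 4 (deposit($1000)): balance=$2080.00 total_interest=$80.00
After 5 (deposit($100)): balance=$2180.00 total_interest=$80.00
After 6 (deposit($50)): balance=$2230.00 total_interest=$80.00
After 7 (month_end (apply 3% monthly interest)): balance=$2296.90 total_interest=$146.90
After 8 (deposit($200)): balance=$2496.90 total_interest=$146.90

Answer: 146.90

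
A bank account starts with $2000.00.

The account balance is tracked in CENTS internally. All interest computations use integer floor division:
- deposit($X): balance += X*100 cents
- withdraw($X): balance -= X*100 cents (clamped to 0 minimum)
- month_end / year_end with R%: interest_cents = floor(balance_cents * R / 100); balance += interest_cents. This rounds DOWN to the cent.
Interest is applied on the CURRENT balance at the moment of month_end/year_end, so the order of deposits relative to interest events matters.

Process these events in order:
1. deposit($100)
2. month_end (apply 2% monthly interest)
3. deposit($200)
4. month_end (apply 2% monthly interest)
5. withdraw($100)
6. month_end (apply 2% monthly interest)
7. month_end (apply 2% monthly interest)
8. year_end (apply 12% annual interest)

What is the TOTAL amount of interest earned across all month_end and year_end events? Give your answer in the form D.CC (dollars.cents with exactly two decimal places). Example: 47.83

Answer: 467.05

Derivation:
After 1 (deposit($100)): balance=$2100.00 total_interest=$0.00
After 2 (month_end (apply 2% monthly interest)): balance=$2142.00 total_interest=$42.00
After 3 (deposit($200)): balance=$2342.00 total_interest=$42.00
After 4 (month_end (apply 2% monthly interest)): balance=$2388.84 total_interest=$88.84
After 5 (withdraw($100)): balance=$2288.84 total_interest=$88.84
After 6 (month_end (apply 2% monthly interest)): balance=$2334.61 total_interest=$134.61
After 7 (month_end (apply 2% monthly interest)): balance=$2381.30 total_interest=$181.30
After 8 (year_end (apply 12% annual interest)): balance=$2667.05 total_interest=$467.05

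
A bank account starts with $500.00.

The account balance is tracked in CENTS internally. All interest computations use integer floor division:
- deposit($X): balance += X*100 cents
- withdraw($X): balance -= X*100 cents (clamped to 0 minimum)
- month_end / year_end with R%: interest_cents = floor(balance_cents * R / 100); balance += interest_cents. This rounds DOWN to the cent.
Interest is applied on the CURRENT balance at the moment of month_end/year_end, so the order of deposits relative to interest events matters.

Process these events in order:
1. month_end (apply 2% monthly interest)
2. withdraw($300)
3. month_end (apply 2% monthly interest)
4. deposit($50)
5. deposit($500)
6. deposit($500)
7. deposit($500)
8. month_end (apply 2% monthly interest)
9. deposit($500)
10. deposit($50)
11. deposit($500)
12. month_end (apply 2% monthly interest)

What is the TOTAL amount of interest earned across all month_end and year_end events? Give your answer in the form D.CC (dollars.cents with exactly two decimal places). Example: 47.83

Answer: 106.46

Derivation:
After 1 (month_end (apply 2% monthly interest)): balance=$510.00 total_interest=$10.00
After 2 (withdraw($300)): balance=$210.00 total_interest=$10.00
After 3 (month_end (apply 2% monthly interest)): balance=$214.20 total_interest=$14.20
After 4 (deposit($50)): balance=$264.20 total_interest=$14.20
After 5 (deposit($500)): balance=$764.20 total_interest=$14.20
After 6 (deposit($500)): balance=$1264.20 total_interest=$14.20
After 7 (deposit($500)): balance=$1764.20 total_interest=$14.20
After 8 (month_end (apply 2% monthly interest)): balance=$1799.48 total_interest=$49.48
After 9 (deposit($500)): balance=$2299.48 total_interest=$49.48
After 10 (deposit($50)): balance=$2349.48 total_interest=$49.48
After 11 (deposit($500)): balance=$2849.48 total_interest=$49.48
After 12 (month_end (apply 2% monthly interest)): balance=$2906.46 total_interest=$106.46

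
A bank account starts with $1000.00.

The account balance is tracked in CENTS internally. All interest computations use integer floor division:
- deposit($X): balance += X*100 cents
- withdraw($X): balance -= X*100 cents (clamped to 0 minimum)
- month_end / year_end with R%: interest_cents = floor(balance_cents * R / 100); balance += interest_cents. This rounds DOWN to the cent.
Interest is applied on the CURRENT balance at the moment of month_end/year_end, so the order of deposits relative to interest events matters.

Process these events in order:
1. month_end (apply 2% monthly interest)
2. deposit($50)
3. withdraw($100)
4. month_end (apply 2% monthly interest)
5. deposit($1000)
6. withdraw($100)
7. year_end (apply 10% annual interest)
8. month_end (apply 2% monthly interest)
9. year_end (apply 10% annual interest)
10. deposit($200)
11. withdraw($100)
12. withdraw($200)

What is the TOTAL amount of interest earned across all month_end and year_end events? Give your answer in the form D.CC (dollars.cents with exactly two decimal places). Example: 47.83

Answer: 481.89

Derivation:
After 1 (month_end (apply 2% monthly interest)): balance=$1020.00 total_interest=$20.00
After 2 (deposit($50)): balance=$1070.00 total_interest=$20.00
After 3 (withdraw($100)): balance=$970.00 total_interest=$20.00
After 4 (month_end (apply 2% monthly interest)): balance=$989.40 total_interest=$39.40
After 5 (deposit($1000)): balance=$1989.40 total_interest=$39.40
After 6 (withdraw($100)): balance=$1889.40 total_interest=$39.40
After 7 (year_end (apply 10% annual interest)): balance=$2078.34 total_interest=$228.34
After 8 (month_end (apply 2% monthly interest)): balance=$2119.90 total_interest=$269.90
After 9 (year_end (apply 10% annual interest)): balance=$2331.89 total_interest=$481.89
After 10 (deposit($200)): balance=$2531.89 total_interest=$481.89
After 11 (withdraw($100)): balance=$2431.89 total_interest=$481.89
After 12 (withdraw($200)): balance=$2231.89 total_interest=$481.89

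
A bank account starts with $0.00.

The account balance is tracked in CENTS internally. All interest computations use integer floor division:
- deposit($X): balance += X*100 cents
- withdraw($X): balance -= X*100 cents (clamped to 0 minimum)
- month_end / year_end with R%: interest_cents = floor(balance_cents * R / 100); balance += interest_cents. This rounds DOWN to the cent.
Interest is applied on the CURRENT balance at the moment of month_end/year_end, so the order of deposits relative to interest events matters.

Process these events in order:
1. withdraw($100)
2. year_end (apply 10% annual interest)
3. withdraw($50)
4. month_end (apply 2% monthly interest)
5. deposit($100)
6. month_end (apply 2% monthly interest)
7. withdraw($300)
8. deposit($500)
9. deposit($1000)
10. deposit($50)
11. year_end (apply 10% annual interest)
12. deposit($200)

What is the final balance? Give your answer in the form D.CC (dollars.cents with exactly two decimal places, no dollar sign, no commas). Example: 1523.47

After 1 (withdraw($100)): balance=$0.00 total_interest=$0.00
After 2 (year_end (apply 10% annual interest)): balance=$0.00 total_interest=$0.00
After 3 (withdraw($50)): balance=$0.00 total_interest=$0.00
After 4 (month_end (apply 2% monthly interest)): balance=$0.00 total_interest=$0.00
After 5 (deposit($100)): balance=$100.00 total_interest=$0.00
After 6 (month_end (apply 2% monthly interest)): balance=$102.00 total_interest=$2.00
After 7 (withdraw($300)): balance=$0.00 total_interest=$2.00
After 8 (deposit($500)): balance=$500.00 total_interest=$2.00
After 9 (deposit($1000)): balance=$1500.00 total_interest=$2.00
After 10 (deposit($50)): balance=$1550.00 total_interest=$2.00
After 11 (year_end (apply 10% annual interest)): balance=$1705.00 total_interest=$157.00
After 12 (deposit($200)): balance=$1905.00 total_interest=$157.00

Answer: 1905.00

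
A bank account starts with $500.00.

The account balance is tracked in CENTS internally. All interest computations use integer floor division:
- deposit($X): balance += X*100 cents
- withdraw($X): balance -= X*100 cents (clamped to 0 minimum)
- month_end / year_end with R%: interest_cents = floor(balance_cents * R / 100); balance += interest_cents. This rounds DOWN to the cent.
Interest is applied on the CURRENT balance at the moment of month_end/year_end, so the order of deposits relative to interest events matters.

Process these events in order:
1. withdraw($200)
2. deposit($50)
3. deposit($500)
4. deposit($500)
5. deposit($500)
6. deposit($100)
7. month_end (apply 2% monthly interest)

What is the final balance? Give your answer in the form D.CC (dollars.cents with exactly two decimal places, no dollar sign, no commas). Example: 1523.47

Answer: 1989.00

Derivation:
After 1 (withdraw($200)): balance=$300.00 total_interest=$0.00
After 2 (deposit($50)): balance=$350.00 total_interest=$0.00
After 3 (deposit($500)): balance=$850.00 total_interest=$0.00
After 4 (deposit($500)): balance=$1350.00 total_interest=$0.00
After 5 (deposit($500)): balance=$1850.00 total_interest=$0.00
After 6 (deposit($100)): balance=$1950.00 total_interest=$0.00
After 7 (month_end (apply 2% monthly interest)): balance=$1989.00 total_interest=$39.00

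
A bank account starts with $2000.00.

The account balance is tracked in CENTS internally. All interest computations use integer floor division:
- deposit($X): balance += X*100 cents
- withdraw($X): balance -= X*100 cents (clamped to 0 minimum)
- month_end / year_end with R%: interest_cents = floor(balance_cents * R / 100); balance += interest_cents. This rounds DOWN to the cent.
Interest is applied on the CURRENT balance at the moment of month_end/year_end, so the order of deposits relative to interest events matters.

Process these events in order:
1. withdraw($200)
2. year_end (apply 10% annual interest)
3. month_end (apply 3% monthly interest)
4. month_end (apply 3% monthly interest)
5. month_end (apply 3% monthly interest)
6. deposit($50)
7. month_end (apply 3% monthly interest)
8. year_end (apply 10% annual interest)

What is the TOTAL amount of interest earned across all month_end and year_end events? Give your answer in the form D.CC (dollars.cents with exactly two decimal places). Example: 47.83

Answer: 657.98

Derivation:
After 1 (withdraw($200)): balance=$1800.00 total_interest=$0.00
After 2 (year_end (apply 10% annual interest)): balance=$1980.00 total_interest=$180.00
After 3 (month_end (apply 3% monthly interest)): balance=$2039.40 total_interest=$239.40
After 4 (month_end (apply 3% monthly interest)): balance=$2100.58 total_interest=$300.58
After 5 (month_end (apply 3% monthly interest)): balance=$2163.59 total_interest=$363.59
After 6 (deposit($50)): balance=$2213.59 total_interest=$363.59
After 7 (month_end (apply 3% monthly interest)): balance=$2279.99 total_interest=$429.99
After 8 (year_end (apply 10% annual interest)): balance=$2507.98 total_interest=$657.98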